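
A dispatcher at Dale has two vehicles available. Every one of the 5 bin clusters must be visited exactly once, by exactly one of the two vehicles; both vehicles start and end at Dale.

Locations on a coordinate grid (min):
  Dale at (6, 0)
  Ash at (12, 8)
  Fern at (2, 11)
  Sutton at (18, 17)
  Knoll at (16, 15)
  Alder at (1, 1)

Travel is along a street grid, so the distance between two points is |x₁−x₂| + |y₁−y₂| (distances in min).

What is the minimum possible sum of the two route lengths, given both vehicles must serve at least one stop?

Try each way of splitting the stops between the two vehicles (each non-empty) and, for each split, find the best tour for each vehicle:
  {Ash} + {Fern, Sutton, Knoll, Alder}: 28 + 68 = 96
  {Fern} + {Ash, Sutton, Knoll, Alder}: 30 + 68 = 98
  {Ash, Fern} + {Sutton, Knoll, Alder}: 42 + 68 = 110
  {Sutton} + {Ash, Fern, Knoll, Alder}: 58 + 60 = 118
  {Ash, Sutton} + {Fern, Knoll, Alder}: 58 + 60 = 118
  {Fern, Sutton} + {Ash, Knoll, Alder}: 66 + 60 = 126
  … (15 splits in total)
  {Ash, Fern, Sutton, Knoll} + {Alder}: 66 + 12 = 78  ← best
Best: vehicle 1 Dale → Ash → Sutton → Knoll → Fern → Dale = 66; vehicle 2 Dale → Alder → Dale = 12; combined 78.

Minimum combined distance: 78 min.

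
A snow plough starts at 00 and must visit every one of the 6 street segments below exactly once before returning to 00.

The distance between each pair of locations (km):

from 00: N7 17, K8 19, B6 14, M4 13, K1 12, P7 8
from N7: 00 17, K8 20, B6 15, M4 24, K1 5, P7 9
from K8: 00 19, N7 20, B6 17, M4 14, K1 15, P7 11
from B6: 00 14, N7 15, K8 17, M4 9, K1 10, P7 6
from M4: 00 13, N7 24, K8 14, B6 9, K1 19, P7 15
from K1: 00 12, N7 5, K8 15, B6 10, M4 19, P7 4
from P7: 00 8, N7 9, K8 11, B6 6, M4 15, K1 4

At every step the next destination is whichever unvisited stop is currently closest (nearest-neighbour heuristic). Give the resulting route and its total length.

At 00 the remaining stops are P7 8, K1 12, M4 13, B6 14, N7 17, K8 19; go to P7.
At P7 the remaining stops are K1 4, B6 6, N7 9, K8 11, M4 15; go to K1.
At K1 the remaining stops are N7 5, B6 10, K8 15, M4 19; go to N7.
At N7 the remaining stops are B6 15, K8 20, M4 24; go to B6.
At B6 the remaining stops are M4 9, K8 17; go to M4.
At M4 the remaining stops are K8 14; go to K8.
Return K8→00: 19.
Total = 8 + 4 + 5 + 15 + 9 + 14 + 19 = 74.

74 km along 00 → P7 → K1 → N7 → B6 → M4 → K8 → 00.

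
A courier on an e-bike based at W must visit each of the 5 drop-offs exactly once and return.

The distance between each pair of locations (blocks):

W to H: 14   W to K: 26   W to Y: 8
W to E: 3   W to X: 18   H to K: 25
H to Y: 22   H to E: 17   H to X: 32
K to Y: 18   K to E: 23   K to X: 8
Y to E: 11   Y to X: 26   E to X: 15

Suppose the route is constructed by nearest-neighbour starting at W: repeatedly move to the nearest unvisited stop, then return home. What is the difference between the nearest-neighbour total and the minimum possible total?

From W: E=3, Y=8, H=14, X=18, K=26 → choose E (3).
From E: Y=11, X=15, H=17, K=23 → choose Y (11).
From Y: K=18, H=22, X=26 → choose K (18).
From K: X=8, H=25 → choose X (8).
From X: H=32 → choose H (32).
NN route W → E → Y → K → X → H → W costs 86.
Optimal: W → H → Y → K → X → E → W costs 80 (by enumerating all 60 distinct tours).
Excess = 86 − 80 = 6.

The nearest-neighbour route is 6 blocks longer than optimal.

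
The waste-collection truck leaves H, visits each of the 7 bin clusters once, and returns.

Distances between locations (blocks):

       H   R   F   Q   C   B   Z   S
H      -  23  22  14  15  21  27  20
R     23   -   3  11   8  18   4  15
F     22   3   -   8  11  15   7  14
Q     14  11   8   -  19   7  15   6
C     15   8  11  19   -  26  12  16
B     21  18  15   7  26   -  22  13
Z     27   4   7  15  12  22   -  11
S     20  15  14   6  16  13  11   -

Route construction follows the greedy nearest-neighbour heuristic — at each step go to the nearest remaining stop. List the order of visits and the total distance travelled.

From H: distances to unvisited — Q=14, C=15, S=20, B=21, F=22, R=23, Z=27. Nearest is Q (14).
From Q: distances to unvisited — S=6, B=7, F=8, R=11, Z=15, C=19. Nearest is S (6).
From S: distances to unvisited — Z=11, B=13, F=14, R=15, C=16. Nearest is Z (11).
From Z: distances to unvisited — R=4, F=7, C=12, B=22. Nearest is R (4).
From R: distances to unvisited — F=3, C=8, B=18. Nearest is F (3).
From F: distances to unvisited — C=11, B=15. Nearest is C (11).
From C: distances to unvisited — B=26. Nearest is B (26).
Return B→H: 21.
Total = 14 + 6 + 11 + 4 + 3 + 11 + 26 + 21 = 96.

96 blocks along H → Q → S → Z → R → F → C → B → H.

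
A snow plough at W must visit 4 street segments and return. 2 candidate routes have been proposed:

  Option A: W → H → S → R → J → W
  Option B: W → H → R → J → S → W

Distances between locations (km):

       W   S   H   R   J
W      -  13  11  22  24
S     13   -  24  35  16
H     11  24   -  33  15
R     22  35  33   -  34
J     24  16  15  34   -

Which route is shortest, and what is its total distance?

Option A: 11 + 24 + 35 + 34 + 24 = 128
Option B: 11 + 33 + 34 + 16 + 13 = 107

Shortest is Option B, total 107 km.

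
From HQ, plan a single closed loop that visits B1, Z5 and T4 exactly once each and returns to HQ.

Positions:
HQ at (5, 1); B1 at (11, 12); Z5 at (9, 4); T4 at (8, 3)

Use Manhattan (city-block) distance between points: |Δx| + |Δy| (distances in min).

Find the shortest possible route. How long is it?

HQ→B1→Z5→T4→HQ: 17+10+2+5 = 34
HQ→B1→T4→Z5→HQ: 17+12+2+7 = 38
HQ→Z5→B1→T4→HQ: 7+10+12+5 = 34
The minimum is 34.
One optimal route: HQ → B1 → Z5 → T4 → HQ (or its reverse).

Minimum total distance: 34 min.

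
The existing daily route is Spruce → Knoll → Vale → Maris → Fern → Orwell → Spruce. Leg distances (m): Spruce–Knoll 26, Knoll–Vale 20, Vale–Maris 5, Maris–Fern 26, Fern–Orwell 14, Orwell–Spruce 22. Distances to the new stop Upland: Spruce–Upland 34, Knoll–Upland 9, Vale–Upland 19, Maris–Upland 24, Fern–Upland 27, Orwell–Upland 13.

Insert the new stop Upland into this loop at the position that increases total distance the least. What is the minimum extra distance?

+8 m — insert Upland between Knoll and Vale.

Insertion cost between consecutive stops i–j is d(i,Upland) + d(Upland,j) − d(i,j):
  between Spruce and Knoll: 34 + 9 − 26 = 17
  between Knoll and Vale: 9 + 19 − 20 = 8
  between Vale and Maris: 19 + 24 − 5 = 38
  between Maris and Fern: 24 + 27 − 26 = 25
  between Fern and Orwell: 27 + 13 − 14 = 26
  between Orwell and Spruce: 13 + 34 − 22 = 25
Cheapest insertion is between Knoll and Vale, adding 8.
New total = 113 + 8 = 121.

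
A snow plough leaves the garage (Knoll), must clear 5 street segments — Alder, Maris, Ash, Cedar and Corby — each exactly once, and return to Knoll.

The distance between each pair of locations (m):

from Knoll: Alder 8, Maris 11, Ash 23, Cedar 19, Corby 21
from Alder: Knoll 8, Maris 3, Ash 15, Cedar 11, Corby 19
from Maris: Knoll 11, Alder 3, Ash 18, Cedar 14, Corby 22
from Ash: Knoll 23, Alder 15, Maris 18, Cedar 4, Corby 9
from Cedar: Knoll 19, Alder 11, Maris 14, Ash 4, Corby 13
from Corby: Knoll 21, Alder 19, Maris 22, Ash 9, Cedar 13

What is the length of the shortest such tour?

Minimum total distance: 59 m.

There are 60 distinct closed tours to check (reversals are equivalent).
Knoll→Alder→Maris→Ash→Cedar→Corby→Knoll: 8+3+18+4+13+21 = 67
Knoll→Alder→Maris→Ash→Corby→Cedar→Knoll: 8+3+18+9+13+19 = 70
Knoll→Alder→Maris→Cedar→Ash→Corby→Knoll: 8+3+14+4+9+21 = 59
Knoll→Alder→Maris→Cedar→Corby→Ash→Knoll: 8+3+14+13+9+23 = 70
Knoll→Alder→Maris→Corby→Ash→Cedar→Knoll: 8+3+22+9+4+19 = 65
Knoll→Alder→Maris→Corby→Cedar→Ash→Knoll: 8+3+22+13+4+23 = 73
Knoll→Alder→Ash→Maris→Cedar→Corby→Knoll: 8+15+18+14+13+21 = 89
Knoll→Alder→Ash→Maris→Corby→Cedar→Knoll: 8+15+18+22+13+19 = 95
Knoll→Alder→Ash→Cedar→Maris→Corby→Knoll: 8+15+4+14+22+21 = 84
Knoll→Alder→Ash→Cedar→Corby→Maris→Knoll: 8+15+4+13+22+11 = 73
Knoll→Alder→Ash→Corby→Maris→Cedar→Knoll: 8+15+9+22+14+19 = 87
Knoll→Alder→Ash→Corby→Cedar→Maris→Knoll: 8+15+9+13+14+11 = 70
Knoll→Alder→Cedar→Maris→Ash→Corby→Knoll: 8+11+14+18+9+21 = 81
Knoll→Alder→Cedar→Maris→Corby→Ash→Knoll: 8+11+14+22+9+23 = 87
… (46 more)
The minimum is 59.
One optimal route: Knoll → Alder → Maris → Cedar → Ash → Corby → Knoll (or its reverse).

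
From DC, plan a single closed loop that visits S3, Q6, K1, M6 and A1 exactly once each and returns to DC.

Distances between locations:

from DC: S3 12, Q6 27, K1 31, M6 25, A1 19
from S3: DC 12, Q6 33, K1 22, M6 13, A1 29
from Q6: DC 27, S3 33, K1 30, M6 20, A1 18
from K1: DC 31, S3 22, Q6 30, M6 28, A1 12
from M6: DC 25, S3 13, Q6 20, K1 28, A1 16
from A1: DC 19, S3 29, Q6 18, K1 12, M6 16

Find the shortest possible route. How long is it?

Shortest round trip = 106.

DC - S3 - Q6 - K1 - M6 - A1 - DC: 12+33+30+28+16+19 = 138
DC - S3 - Q6 - K1 - A1 - M6 - DC: 12+33+30+12+16+25 = 128
DC - S3 - Q6 - M6 - K1 - A1 - DC: 12+33+20+28+12+19 = 124
DC - S3 - Q6 - M6 - A1 - K1 - DC: 12+33+20+16+12+31 = 124
DC - S3 - Q6 - A1 - K1 - M6 - DC: 12+33+18+12+28+25 = 128
DC - S3 - Q6 - A1 - M6 - K1 - DC: 12+33+18+16+28+31 = 138
DC - S3 - K1 - Q6 - M6 - A1 - DC: 12+22+30+20+16+19 = 119
DC - S3 - K1 - Q6 - A1 - M6 - DC: 12+22+30+18+16+25 = 123
DC - S3 - K1 - M6 - Q6 - A1 - DC: 12+22+28+20+18+19 = 119
DC - S3 - K1 - M6 - A1 - Q6 - DC: 12+22+28+16+18+27 = 123
DC - S3 - K1 - A1 - Q6 - M6 - DC: 12+22+12+18+20+25 = 109
DC - S3 - K1 - A1 - M6 - Q6 - DC: 12+22+12+16+20+27 = 109
DC - S3 - M6 - Q6 - K1 - A1 - DC: 12+13+20+30+12+19 = 106
DC - S3 - M6 - Q6 - A1 - K1 - DC: 12+13+20+18+12+31 = 106
… (46 more)
The minimum is 106.
One optimal route: DC → S3 → M6 → Q6 → K1 → A1 → DC (or its reverse).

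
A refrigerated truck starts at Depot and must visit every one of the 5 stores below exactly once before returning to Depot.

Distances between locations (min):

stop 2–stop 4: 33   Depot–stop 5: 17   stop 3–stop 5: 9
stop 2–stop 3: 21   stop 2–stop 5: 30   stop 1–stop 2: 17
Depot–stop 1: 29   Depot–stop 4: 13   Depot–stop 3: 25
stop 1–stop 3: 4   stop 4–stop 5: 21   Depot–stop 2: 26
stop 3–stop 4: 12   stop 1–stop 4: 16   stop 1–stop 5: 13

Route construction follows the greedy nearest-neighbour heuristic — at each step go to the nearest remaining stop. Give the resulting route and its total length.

From Depot: distances to unvisited — stop 4=13, stop 5=17, stop 3=25, stop 2=26, stop 1=29. Nearest is stop 4 (13).
From stop 4: distances to unvisited — stop 3=12, stop 1=16, stop 5=21, stop 2=33. Nearest is stop 3 (12).
From stop 3: distances to unvisited — stop 1=4, stop 5=9, stop 2=21. Nearest is stop 1 (4).
From stop 1: distances to unvisited — stop 5=13, stop 2=17. Nearest is stop 5 (13).
From stop 5: distances to unvisited — stop 2=30. Nearest is stop 2 (30).
Return stop 2→Depot: 26.
Total = 13 + 12 + 4 + 13 + 30 + 26 = 98.

Total distance 98 min via the nearest-neighbour route Depot → stop 4 → stop 3 → stop 1 → stop 5 → stop 2 → Depot.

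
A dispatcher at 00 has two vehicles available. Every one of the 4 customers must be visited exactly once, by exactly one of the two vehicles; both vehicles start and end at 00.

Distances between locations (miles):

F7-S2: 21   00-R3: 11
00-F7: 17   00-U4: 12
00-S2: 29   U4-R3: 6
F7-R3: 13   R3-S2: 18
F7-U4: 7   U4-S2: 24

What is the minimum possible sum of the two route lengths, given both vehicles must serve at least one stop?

Check every non-empty split of the stops between the two vehicles; for each half take its own optimal tour:
  {F7} + {U4, R3, S2}: 34 + 65 = 99
  {U4} + {F7, R3, S2}: 24 + 67 = 91
  {F7, U4} + {R3, S2}: 36 + 58 = 94
  {R3} + {F7, U4, S2}: 22 + 69 = 91
  {F7, R3} + {U4, S2}: 41 + 65 = 106
  {U4, R3} + {F7, S2}: 29 + 67 = 96
  … (7 splits in total)
Best: vehicle 1 00 → U4 → 00 = 24; vehicle 2 00 → F7 → S2 → R3 → 00 = 67; combined 91.

Minimum combined distance: 91 miles.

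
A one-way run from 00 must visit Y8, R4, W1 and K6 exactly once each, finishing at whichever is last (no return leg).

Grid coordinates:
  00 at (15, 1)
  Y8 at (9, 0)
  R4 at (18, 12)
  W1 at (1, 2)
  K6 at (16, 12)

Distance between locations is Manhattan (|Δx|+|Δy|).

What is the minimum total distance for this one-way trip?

There are 4! = 24 possible orderings.
00 - Y8 - R4 - W1 - K6: 7+21+27+25 = 80
00 - Y8 - R4 - K6 - W1: 7+21+2+25 = 55
00 - Y8 - W1 - R4 - K6: 7+10+27+2 = 46
00 - Y8 - W1 - K6 - R4: 7+10+25+2 = 44
00 - Y8 - K6 - R4 - W1: 7+19+2+27 = 55
00 - Y8 - K6 - W1 - R4: 7+19+25+27 = 78
00 - R4 - Y8 - W1 - K6: 14+21+10+25 = 70
00 - R4 - Y8 - K6 - W1: 14+21+19+25 = 79
00 - R4 - W1 - Y8 - K6: 14+27+10+19 = 70
00 - R4 - W1 - K6 - Y8: 14+27+25+19 = 85
00 - R4 - K6 - Y8 - W1: 14+2+19+10 = 45
00 - R4 - K6 - W1 - Y8: 14+2+25+10 = 51
00 - W1 - Y8 - R4 - K6: 15+10+21+2 = 48
00 - W1 - Y8 - K6 - R4: 15+10+19+2 = 46
… (10 more)
The minimum is 44.
One shortest path: 00 → Y8 → W1 → K6 → R4.

44 — the minimum one-way total.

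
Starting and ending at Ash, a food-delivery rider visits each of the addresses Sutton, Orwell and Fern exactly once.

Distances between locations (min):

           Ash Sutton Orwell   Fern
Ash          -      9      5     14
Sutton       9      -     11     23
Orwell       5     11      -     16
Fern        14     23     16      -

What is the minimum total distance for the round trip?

50 min — the shortest possible round trip.

With 3 stops there are 3!/2 = 3 distinct round trips (a route and its reverse cost the same).
Ash → Sutton → Orwell → Fern → Ash: 9+11+16+14 = 50
Ash → Sutton → Fern → Orwell → Ash: 9+23+16+5 = 53
Ash → Orwell → Sutton → Fern → Ash: 5+11+23+14 = 53
The minimum is 50.
One optimal route: Ash → Sutton → Orwell → Fern → Ash (or its reverse).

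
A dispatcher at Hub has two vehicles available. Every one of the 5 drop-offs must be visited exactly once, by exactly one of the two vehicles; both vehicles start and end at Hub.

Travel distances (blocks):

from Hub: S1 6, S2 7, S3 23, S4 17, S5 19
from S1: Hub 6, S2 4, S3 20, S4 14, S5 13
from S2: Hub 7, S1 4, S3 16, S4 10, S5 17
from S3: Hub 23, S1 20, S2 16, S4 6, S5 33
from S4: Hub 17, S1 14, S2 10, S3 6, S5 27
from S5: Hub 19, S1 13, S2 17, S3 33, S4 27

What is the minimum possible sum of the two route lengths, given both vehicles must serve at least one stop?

There are 2^4 − 1 = 15 ways to divide the 5 stops into two non-empty groups. For each, the best each vehicle can do is its own shortest tour through its group:
  {S1} + {S2, S3, S4, S5}: 12 + 75 = 87
  {S2} + {S1, S3, S4, S5}: 14 + 75 = 89
  {S1, S2} + {S3, S4, S5}: 17 + 75 = 92
  {S3} + {S1, S2, S4, S5}: 46 + 63 = 109
  {S1, S3} + {S2, S4, S5}: 49 + 63 = 112
  {S2, S3} + {S1, S4, S5}: 46 + 63 = 109
  … (15 splits in total)
  {S2, S3, S4} + {S1, S5}: 46 + 38 = 84  ← best
Best: vehicle 1 Hub → S2 → S3 → S4 → Hub = 46; vehicle 2 Hub → S1 → S5 → Hub = 38; combined 84.

84 blocks — the smallest possible combined total.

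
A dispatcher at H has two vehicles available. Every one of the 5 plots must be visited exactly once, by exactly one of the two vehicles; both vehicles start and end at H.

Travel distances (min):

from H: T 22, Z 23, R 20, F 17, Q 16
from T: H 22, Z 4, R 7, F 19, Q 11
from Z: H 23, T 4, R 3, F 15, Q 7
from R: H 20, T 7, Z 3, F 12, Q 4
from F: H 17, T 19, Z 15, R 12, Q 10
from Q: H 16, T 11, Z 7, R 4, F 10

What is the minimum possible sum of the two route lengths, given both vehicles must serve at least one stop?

83 min — the smallest possible combined total.

Try each way of splitting the stops between the two vehicles (each non-empty) and, for each split, find the best tour for each vehicle:
  {T} + {Z, R, F, Q}: 44 + 55 = 99
  {Z} + {T, R, F, Q}: 46 + 60 = 106
  {T, Z} + {R, F, Q}: 49 + 49 = 98
  {R} + {T, Z, F, Q}: 40 + 60 = 100
  {T, R} + {Z, F, Q}: 49 + 55 = 104
  {Z, R} + {T, F, Q}: 46 + 60 = 106
  … (15 splits in total)
  {F} + {T, Z, R, Q}: 34 + 49 = 83  ← best
Best: vehicle 1 H → F → H = 34; vehicle 2 H → T → Z → R → Q → H = 49; combined 83.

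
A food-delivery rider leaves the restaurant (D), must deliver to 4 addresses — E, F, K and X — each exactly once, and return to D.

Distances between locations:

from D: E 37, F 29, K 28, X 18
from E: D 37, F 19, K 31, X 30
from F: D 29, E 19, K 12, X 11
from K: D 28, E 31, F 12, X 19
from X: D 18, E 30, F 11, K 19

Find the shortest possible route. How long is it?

D → E → F → K → X → D: 37+19+12+19+18 = 105
D → E → F → X → K → D: 37+19+11+19+28 = 114
D → E → K → F → X → D: 37+31+12+11+18 = 109
D → E → K → X → F → D: 37+31+19+11+29 = 127
D → E → X → F → K → D: 37+30+11+12+28 = 118
D → E → X → K → F → D: 37+30+19+12+29 = 127
D → F → E → K → X → D: 29+19+31+19+18 = 116
D → F → E → X → K → D: 29+19+30+19+28 = 125
D → F → K → E → X → D: 29+12+31+30+18 = 120
D → F → X → E → K → D: 29+11+30+31+28 = 129
D → K → E → F → X → D: 28+31+19+11+18 = 107
D → K → F → E → X → D: 28+12+19+30+18 = 107
The minimum is 105.
One optimal route: D → E → F → K → X → D (or its reverse).

Shortest round trip = 105.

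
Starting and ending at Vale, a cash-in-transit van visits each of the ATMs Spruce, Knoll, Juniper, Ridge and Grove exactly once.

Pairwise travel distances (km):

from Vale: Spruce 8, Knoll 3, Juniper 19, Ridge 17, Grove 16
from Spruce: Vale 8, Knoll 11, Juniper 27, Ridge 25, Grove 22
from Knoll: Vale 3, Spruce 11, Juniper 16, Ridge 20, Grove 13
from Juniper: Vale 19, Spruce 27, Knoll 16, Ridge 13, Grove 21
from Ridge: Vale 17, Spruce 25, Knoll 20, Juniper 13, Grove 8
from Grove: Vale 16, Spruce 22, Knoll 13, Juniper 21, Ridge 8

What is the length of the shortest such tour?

70 km — the shortest possible round trip.

There are 60 distinct closed tours to check (reversals are equivalent).
Vale→Spruce→Knoll→Juniper→Ridge→Grove→Vale: 8+11+16+13+8+16 = 72
Vale→Spruce→Knoll→Juniper→Grove→Ridge→Vale: 8+11+16+21+8+17 = 81
Vale→Spruce→Knoll→Ridge→Juniper→Grove→Vale: 8+11+20+13+21+16 = 89
Vale→Spruce→Knoll→Ridge→Grove→Juniper→Vale: 8+11+20+8+21+19 = 87
Vale→Spruce→Knoll→Grove→Juniper→Ridge→Vale: 8+11+13+21+13+17 = 83
Vale→Spruce→Knoll→Grove→Ridge→Juniper→Vale: 8+11+13+8+13+19 = 72
Vale→Spruce→Juniper→Knoll→Ridge→Grove→Vale: 8+27+16+20+8+16 = 95
Vale→Spruce→Juniper→Knoll→Grove→Ridge→Vale: 8+27+16+13+8+17 = 89
Vale→Spruce→Juniper→Ridge→Knoll→Grove→Vale: 8+27+13+20+13+16 = 97
Vale→Spruce→Juniper→Ridge→Grove→Knoll→Vale: 8+27+13+8+13+3 = 72
Vale→Spruce→Juniper→Grove→Knoll→Ridge→Vale: 8+27+21+13+20+17 = 106
Vale→Spruce→Juniper→Grove→Ridge→Knoll→Vale: 8+27+21+8+20+3 = 87
Vale→Spruce→Ridge→Knoll→Juniper→Grove→Vale: 8+25+20+16+21+16 = 106
Vale→Spruce→Ridge→Knoll→Grove→Juniper→Vale: 8+25+20+13+21+19 = 106
… (46 more)
Vale→Spruce→Grove→Ridge→Juniper→Knoll→Vale: 8+22+8+13+16+3 = 70  ← best
The minimum is 70.
One optimal route: Vale → Spruce → Grove → Ridge → Juniper → Knoll → Vale (or its reverse).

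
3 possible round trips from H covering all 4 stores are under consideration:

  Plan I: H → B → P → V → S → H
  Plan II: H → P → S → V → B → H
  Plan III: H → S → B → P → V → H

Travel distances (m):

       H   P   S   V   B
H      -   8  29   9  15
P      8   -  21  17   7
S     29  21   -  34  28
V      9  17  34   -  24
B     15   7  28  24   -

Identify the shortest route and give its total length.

Plan I: 15 + 7 + 17 + 34 + 29 = 102
Plan II: 8 + 21 + 34 + 24 + 15 = 102
Plan III: 29 + 28 + 7 + 17 + 9 = 90

90 m — Plan III is the shortest.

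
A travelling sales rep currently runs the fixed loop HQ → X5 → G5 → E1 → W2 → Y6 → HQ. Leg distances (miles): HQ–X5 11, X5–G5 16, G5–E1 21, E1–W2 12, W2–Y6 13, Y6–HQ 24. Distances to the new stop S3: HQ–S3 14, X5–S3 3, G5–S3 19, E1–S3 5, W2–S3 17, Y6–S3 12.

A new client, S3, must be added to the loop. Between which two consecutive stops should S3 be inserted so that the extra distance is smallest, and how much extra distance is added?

Adding 2 miles by placing S3 on the Y6–HQ leg.

Insertion cost between consecutive stops i–j is d(i,S3) + d(S3,j) − d(i,j):
  between HQ and X5: 14 + 3 − 11 = 6
  between X5 and G5: 3 + 19 − 16 = 6
  between G5 and E1: 19 + 5 − 21 = 3
  between E1 and W2: 5 + 17 − 12 = 10
  between W2 and Y6: 17 + 12 − 13 = 16
  between Y6 and HQ: 12 + 14 − 24 = 2
Cheapest insertion is between Y6 and HQ, adding 2.
New total = 97 + 2 = 99.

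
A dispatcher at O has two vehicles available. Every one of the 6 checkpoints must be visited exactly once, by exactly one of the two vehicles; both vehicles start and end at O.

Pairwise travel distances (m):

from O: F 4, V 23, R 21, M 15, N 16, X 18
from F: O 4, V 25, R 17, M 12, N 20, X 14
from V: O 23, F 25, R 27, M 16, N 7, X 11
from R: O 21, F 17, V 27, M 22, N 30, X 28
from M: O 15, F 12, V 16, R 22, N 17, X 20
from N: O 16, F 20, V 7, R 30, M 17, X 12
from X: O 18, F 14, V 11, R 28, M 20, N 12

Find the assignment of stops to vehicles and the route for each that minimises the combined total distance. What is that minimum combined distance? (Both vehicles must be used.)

Check every non-empty split of the stops between the two vehicles; for each half take its own optimal tour:
  {F} + {V, R, M, N, X}: 8 + 96 = 104
  {V} + {F, R, M, N, X}: 46 + 90 = 136
  {F, V} + {R, M, N, X}: 52 + 90 = 142
  {R} + {F, V, M, N, X}: 42 + 68 = 110
  {F, R} + {V, M, N, X}: 42 + 68 = 110
  {V, R} + {F, M, N, X}: 71 + 62 = 133
  … (31 splits in total)
Best: vehicle 1 O → F → O = 8; vehicle 2 O → R → M → V → N → X → O = 96; combined 104.

Minimum combined distance: 104 m.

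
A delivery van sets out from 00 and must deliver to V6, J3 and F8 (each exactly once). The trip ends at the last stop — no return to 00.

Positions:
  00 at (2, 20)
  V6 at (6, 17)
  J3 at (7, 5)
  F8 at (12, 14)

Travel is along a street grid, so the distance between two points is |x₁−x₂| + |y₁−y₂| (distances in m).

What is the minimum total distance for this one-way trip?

Shortest open route: 30 m.

There are 3! = 6 possible orderings.
00→V6→J3→F8: 7+13+14 = 34
00→V6→F8→J3: 7+9+14 = 30
00→J3→V6→F8: 20+13+9 = 42
00→J3→F8→V6: 20+14+9 = 43
00→F8→V6→J3: 16+9+13 = 38
00→F8→J3→V6: 16+14+13 = 43
The minimum is 30.
One shortest path: 00 → V6 → F8 → J3.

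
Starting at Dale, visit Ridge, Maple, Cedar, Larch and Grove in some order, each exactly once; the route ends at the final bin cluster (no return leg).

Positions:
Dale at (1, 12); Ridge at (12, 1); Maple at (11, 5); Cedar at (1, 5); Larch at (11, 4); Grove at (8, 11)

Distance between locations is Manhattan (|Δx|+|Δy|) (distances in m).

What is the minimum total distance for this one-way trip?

Shortest open route: 34 m.

There are 5! = 120 possible orderings.
Dale - Ridge - Maple - Cedar - Larch - Grove: 22+5+10+11+10 = 58
Dale - Ridge - Maple - Cedar - Grove - Larch: 22+5+10+13+10 = 60
Dale - Ridge - Maple - Larch - Cedar - Grove: 22+5+1+11+13 = 52
Dale - Ridge - Maple - Larch - Grove - Cedar: 22+5+1+10+13 = 51
Dale - Ridge - Maple - Grove - Cedar - Larch: 22+5+9+13+11 = 60
Dale - Ridge - Maple - Grove - Larch - Cedar: 22+5+9+10+11 = 57
Dale - Ridge - Cedar - Maple - Larch - Grove: 22+15+10+1+10 = 58
Dale - Ridge - Cedar - Maple - Grove - Larch: 22+15+10+9+10 = 66
Dale - Ridge - Cedar - Larch - Maple - Grove: 22+15+11+1+9 = 58
Dale - Ridge - Cedar - Larch - Grove - Maple: 22+15+11+10+9 = 67
Dale - Ridge - Cedar - Grove - Maple - Larch: 22+15+13+9+1 = 60
Dale - Ridge - Cedar - Grove - Larch - Maple: 22+15+13+10+1 = 61
Dale - Ridge - Larch - Maple - Cedar - Grove: 22+4+1+10+13 = 50
Dale - Ridge - Larch - Maple - Grove - Cedar: 22+4+1+9+13 = 49
… (106 more)
Dale - Cedar - Grove - Maple - Larch - Ridge: 7+13+9+1+4 = 34  ← best
The minimum is 34.
One shortest path: Dale → Cedar → Grove → Maple → Larch → Ridge.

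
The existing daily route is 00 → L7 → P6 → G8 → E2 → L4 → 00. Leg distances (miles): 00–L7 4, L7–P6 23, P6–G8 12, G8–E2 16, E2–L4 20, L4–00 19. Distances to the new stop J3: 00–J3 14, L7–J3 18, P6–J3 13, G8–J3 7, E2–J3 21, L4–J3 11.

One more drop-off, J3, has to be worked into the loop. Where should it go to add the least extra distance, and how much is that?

Insertion cost between consecutive stops i–j is d(i,J3) + d(J3,j) − d(i,j):
  between 00 and L7: 14 + 18 − 4 = 28
  between L7 and P6: 18 + 13 − 23 = 8
  between P6 and G8: 13 + 7 − 12 = 8
  between G8 and E2: 7 + 21 − 16 = 12
  between E2 and L4: 21 + 11 − 20 = 12
  between L4 and 00: 11 + 14 − 19 = 6
Cheapest insertion is between L4 and 00, adding 6.
New total = 94 + 6 = 100.

Minimum extra distance: 6 miles, inserting J3 between L4 and 00.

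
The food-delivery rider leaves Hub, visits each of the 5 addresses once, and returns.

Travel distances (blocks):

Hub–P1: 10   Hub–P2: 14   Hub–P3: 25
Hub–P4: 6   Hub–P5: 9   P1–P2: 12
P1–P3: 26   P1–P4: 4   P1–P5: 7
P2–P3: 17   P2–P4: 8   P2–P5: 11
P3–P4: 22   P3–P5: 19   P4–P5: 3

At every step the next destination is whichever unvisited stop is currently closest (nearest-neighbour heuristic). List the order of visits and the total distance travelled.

70 blocks along Hub → P4 → P5 → P1 → P2 → P3 → Hub.

At Hub the remaining stops are P4 6, P5 9, P1 10, P2 14, P3 25; go to P4.
At P4 the remaining stops are P5 3, P1 4, P2 8, P3 22; go to P5.
At P5 the remaining stops are P1 7, P2 11, P3 19; go to P1.
At P1 the remaining stops are P2 12, P3 26; go to P2.
At P2 the remaining stops are P3 17; go to P3.
Return P3→Hub: 25.
Total = 6 + 3 + 7 + 12 + 17 + 25 = 70.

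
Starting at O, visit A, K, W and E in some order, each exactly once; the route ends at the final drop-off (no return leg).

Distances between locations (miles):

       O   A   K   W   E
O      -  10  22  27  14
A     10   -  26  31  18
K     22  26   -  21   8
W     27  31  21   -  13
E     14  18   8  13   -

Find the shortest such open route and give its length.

57 miles — the minimum one-way total.

There are 4! = 24 possible orderings.
O → A → K → W → E: 10+26+21+13 = 70
O → A → K → E → W: 10+26+8+13 = 57
O → A → W → K → E: 10+31+21+8 = 70
O → A → W → E → K: 10+31+13+8 = 62
O → A → E → K → W: 10+18+8+21 = 57
O → A → E → W → K: 10+18+13+21 = 62
O → K → A → W → E: 22+26+31+13 = 92
O → K → A → E → W: 22+26+18+13 = 79
O → K → W → A → E: 22+21+31+18 = 92
O → K → W → E → A: 22+21+13+18 = 74
O → K → E → A → W: 22+8+18+31 = 79
O → K → E → W → A: 22+8+13+31 = 74
O → W → A → K → E: 27+31+26+8 = 92
O → W → A → E → K: 27+31+18+8 = 84
… (10 more)
The minimum is 57.
One shortest path: O → A → K → E → W.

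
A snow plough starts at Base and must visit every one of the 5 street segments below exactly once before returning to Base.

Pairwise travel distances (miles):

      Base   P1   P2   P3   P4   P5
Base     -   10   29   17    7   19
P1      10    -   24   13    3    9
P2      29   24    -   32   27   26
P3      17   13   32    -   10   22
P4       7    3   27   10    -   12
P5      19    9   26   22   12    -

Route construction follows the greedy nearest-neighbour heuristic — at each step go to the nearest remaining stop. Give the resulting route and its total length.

102 miles along Base → P4 → P1 → P5 → P3 → P2 → Base.

At Base the remaining stops are P4 7, P1 10, P3 17, P5 19, P2 29; go to P4.
At P4 the remaining stops are P1 3, P3 10, P5 12, P2 27; go to P1.
At P1 the remaining stops are P5 9, P3 13, P2 24; go to P5.
At P5 the remaining stops are P3 22, P2 26; go to P3.
At P3 the remaining stops are P2 32; go to P2.
Return P2→Base: 29.
Total = 7 + 3 + 9 + 22 + 32 + 29 = 102.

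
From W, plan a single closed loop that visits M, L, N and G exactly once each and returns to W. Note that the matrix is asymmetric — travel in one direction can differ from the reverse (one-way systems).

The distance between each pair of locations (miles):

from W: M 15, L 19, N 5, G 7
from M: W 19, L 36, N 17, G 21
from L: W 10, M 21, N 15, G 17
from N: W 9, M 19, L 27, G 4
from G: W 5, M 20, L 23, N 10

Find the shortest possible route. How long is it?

W-M-L-N-G-W: 15+36+15+4+5 = 75
W-M-L-G-N-W: 15+36+17+10+9 = 87
W-M-N-L-G-W: 15+17+27+17+5 = 81
W-M-N-G-L-W: 15+17+4+23+10 = 69
W-M-G-L-N-W: 15+21+23+15+9 = 83
W-M-G-N-L-W: 15+21+10+27+10 = 83
W-L-M-N-G-W: 19+21+17+4+5 = 66
W-L-M-G-N-W: 19+21+21+10+9 = 80
W-L-N-M-G-W: 19+15+19+21+5 = 79
W-L-N-G-M-W: 19+15+4+20+19 = 77
W-L-G-M-N-W: 19+17+20+17+9 = 82
W-L-G-N-M-W: 19+17+10+19+19 = 84
W-N-M-L-G-W: 5+19+36+17+5 = 82
W-N-M-G-L-W: 5+19+21+23+10 = 78
… (10 more)
The minimum is 66.
One optimal route: W → L → M → N → G → W.

Shortest round trip = 66 miles.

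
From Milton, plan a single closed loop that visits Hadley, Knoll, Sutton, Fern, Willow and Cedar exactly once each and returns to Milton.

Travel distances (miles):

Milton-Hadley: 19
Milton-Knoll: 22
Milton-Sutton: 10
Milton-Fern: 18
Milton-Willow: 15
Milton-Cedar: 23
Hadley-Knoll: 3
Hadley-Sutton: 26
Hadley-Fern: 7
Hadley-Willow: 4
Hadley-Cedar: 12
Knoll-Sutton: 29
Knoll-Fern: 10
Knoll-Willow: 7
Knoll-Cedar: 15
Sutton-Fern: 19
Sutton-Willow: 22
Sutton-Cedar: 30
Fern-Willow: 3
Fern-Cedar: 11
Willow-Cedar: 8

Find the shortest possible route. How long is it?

With 6 stops there are 6!/2 = 360 distinct round trips (a route and its reverse cost the same).
Milton → Hadley → Knoll → Sutton → Fern → Willow → Cedar → Milton: 19+3+29+19+3+8+23 = 104
Milton → Hadley → Knoll → Sutton → Fern → Cedar → Willow → Milton: 19+3+29+19+11+8+15 = 104
Milton → Hadley → Knoll → Sutton → Willow → Fern → Cedar → Milton: 19+3+29+22+3+11+23 = 110
Milton → Hadley → Knoll → Sutton → Willow → Cedar → Fern → Milton: 19+3+29+22+8+11+18 = 110
Milton → Hadley → Knoll → Sutton → Cedar → Fern → Willow → Milton: 19+3+29+30+11+3+15 = 110
Milton → Hadley → Knoll → Sutton → Cedar → Willow → Fern → Milton: 19+3+29+30+8+3+18 = 110
Milton → Hadley → Knoll → Fern → Sutton → Willow → Cedar → Milton: 19+3+10+19+22+8+23 = 104
Milton → Hadley → Knoll → Fern → Sutton → Cedar → Willow → Milton: 19+3+10+19+30+8+15 = 104
… (352 more)
Milton → Hadley → Knoll → Willow → Cedar → Fern → Sutton → Milton: 19+3+7+8+11+19+10 = 77  ← best
The minimum is 77.
One optimal route: Milton → Hadley → Knoll → Willow → Cedar → Fern → Sutton → Milton (or its reverse).

77 miles — the shortest possible round trip.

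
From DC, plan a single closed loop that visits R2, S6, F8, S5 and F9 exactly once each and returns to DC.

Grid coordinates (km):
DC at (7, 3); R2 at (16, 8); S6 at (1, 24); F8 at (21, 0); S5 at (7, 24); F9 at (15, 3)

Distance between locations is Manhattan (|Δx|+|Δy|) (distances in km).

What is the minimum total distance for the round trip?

Shortest round trip = 88 km.

DC → R2 → S6 → F8 → S5 → F9 → DC: 14+31+44+38+29+8 = 164
DC → R2 → S6 → F8 → F9 → S5 → DC: 14+31+44+9+29+21 = 148
DC → R2 → S6 → S5 → F8 → F9 → DC: 14+31+6+38+9+8 = 106
DC → R2 → S6 → S5 → F9 → F8 → DC: 14+31+6+29+9+17 = 106
DC → R2 → S6 → F9 → F8 → S5 → DC: 14+31+35+9+38+21 = 148
DC → R2 → S6 → F9 → S5 → F8 → DC: 14+31+35+29+38+17 = 164
DC → R2 → F8 → S6 → S5 → F9 → DC: 14+13+44+6+29+8 = 114
DC → R2 → F8 → S6 → F9 → S5 → DC: 14+13+44+35+29+21 = 156
DC → R2 → F8 → S5 → S6 → F9 → DC: 14+13+38+6+35+8 = 114
DC → R2 → F8 → S5 → F9 → S6 → DC: 14+13+38+29+35+27 = 156
DC → R2 → F8 → F9 → S6 → S5 → DC: 14+13+9+35+6+21 = 98
DC → R2 → F8 → F9 → S5 → S6 → DC: 14+13+9+29+6+27 = 98
DC → R2 → S5 → S6 → F8 → F9 → DC: 14+25+6+44+9+8 = 106
DC → R2 → S5 → S6 → F9 → F8 → DC: 14+25+6+35+9+17 = 106
… (46 more)
DC → S6 → S5 → R2 → F8 → F9 → DC: 27+6+25+13+9+8 = 88  ← best
The minimum is 88.
One optimal route: DC → S6 → S5 → R2 → F8 → F9 → DC (or its reverse).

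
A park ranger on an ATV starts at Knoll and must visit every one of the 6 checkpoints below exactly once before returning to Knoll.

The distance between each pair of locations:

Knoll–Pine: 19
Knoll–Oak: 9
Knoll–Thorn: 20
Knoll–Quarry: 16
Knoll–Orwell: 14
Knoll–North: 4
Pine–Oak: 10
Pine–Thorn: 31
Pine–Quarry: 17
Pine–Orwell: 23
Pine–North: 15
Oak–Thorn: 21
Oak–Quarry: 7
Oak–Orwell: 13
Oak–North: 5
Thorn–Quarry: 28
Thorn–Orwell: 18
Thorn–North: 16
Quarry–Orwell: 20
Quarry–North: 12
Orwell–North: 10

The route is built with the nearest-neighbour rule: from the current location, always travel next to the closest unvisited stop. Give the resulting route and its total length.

Nearest-neighbour total = 94; route Knoll → North → Oak → Quarry → Pine → Orwell → Thorn → Knoll.

Knoll → [North:4 / Oak:9 / Orwell:14 / Quarry:16 / Pine:19 / Thorn:20] → North (4)
North → [Oak:5 / Orwell:10 / Quarry:12 / Pine:15 / Thorn:16] → Oak (5)
Oak → [Quarry:7 / Pine:10 / Orwell:13 / Thorn:21] → Quarry (7)
Quarry → [Pine:17 / Orwell:20 / Thorn:28] → Pine (17)
Pine → [Orwell:23 / Thorn:31] → Orwell (23)
Orwell → [Thorn:18] → Thorn (18)
Return Thorn→Knoll: 20.
Total = 4 + 5 + 7 + 17 + 23 + 18 + 20 = 94.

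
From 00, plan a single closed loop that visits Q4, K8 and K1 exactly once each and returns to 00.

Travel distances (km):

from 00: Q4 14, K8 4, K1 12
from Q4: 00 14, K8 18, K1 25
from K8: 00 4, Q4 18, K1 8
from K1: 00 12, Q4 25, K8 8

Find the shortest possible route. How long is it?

00-Q4-K8-K1-00: 14+18+8+12 = 52
00-Q4-K1-K8-00: 14+25+8+4 = 51
00-K8-Q4-K1-00: 4+18+25+12 = 59
The minimum is 51.
One optimal route: 00 → Q4 → K1 → K8 → 00 (or its reverse).

Shortest round trip = 51 km.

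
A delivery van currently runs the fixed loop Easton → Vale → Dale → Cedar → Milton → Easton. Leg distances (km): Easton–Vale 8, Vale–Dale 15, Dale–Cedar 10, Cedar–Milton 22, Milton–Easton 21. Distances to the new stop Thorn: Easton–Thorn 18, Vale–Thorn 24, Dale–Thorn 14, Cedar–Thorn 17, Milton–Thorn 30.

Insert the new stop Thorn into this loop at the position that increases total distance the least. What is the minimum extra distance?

+21 km — insert Thorn between Dale and Cedar.

Insertion cost between consecutive stops i–j is d(i,Thorn) + d(Thorn,j) − d(i,j):
  between Easton and Vale: 18 + 24 − 8 = 34
  between Vale and Dale: 24 + 14 − 15 = 23
  between Dale and Cedar: 14 + 17 − 10 = 21
  between Cedar and Milton: 17 + 30 − 22 = 25
  between Milton and Easton: 30 + 18 − 21 = 27
Cheapest insertion is between Dale and Cedar, adding 21.
New total = 76 + 21 = 97.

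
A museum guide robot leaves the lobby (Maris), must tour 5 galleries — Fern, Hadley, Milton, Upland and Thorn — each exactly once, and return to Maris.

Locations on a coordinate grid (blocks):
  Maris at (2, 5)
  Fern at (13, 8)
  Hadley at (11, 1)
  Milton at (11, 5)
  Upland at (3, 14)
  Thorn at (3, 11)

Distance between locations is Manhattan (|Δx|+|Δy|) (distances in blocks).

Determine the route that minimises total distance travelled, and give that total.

Minimum total distance: 48 blocks.

There are 60 distinct closed tours to check (reversals are equivalent).
Maris - Fern - Hadley - Milton - Upland - Thorn - Maris: 14+9+4+17+3+7 = 54
Maris - Fern - Hadley - Milton - Thorn - Upland - Maris: 14+9+4+14+3+10 = 54
Maris - Fern - Hadley - Upland - Milton - Thorn - Maris: 14+9+21+17+14+7 = 82
Maris - Fern - Hadley - Upland - Thorn - Milton - Maris: 14+9+21+3+14+9 = 70
Maris - Fern - Hadley - Thorn - Milton - Upland - Maris: 14+9+18+14+17+10 = 82
Maris - Fern - Hadley - Thorn - Upland - Milton - Maris: 14+9+18+3+17+9 = 70
Maris - Fern - Milton - Hadley - Upland - Thorn - Maris: 14+5+4+21+3+7 = 54
Maris - Fern - Milton - Hadley - Thorn - Upland - Maris: 14+5+4+18+3+10 = 54
Maris - Fern - Milton - Upland - Hadley - Thorn - Maris: 14+5+17+21+18+7 = 82
Maris - Fern - Milton - Upland - Thorn - Hadley - Maris: 14+5+17+3+18+13 = 70
Maris - Fern - Milton - Thorn - Hadley - Upland - Maris: 14+5+14+18+21+10 = 82
Maris - Fern - Milton - Thorn - Upland - Hadley - Maris: 14+5+14+3+21+13 = 70
Maris - Fern - Upland - Hadley - Milton - Thorn - Maris: 14+16+21+4+14+7 = 76
Maris - Fern - Upland - Hadley - Thorn - Milton - Maris: 14+16+21+18+14+9 = 92
… (46 more)
Maris - Hadley - Milton - Fern - Upland - Thorn - Maris: 13+4+5+16+3+7 = 48  ← best
The minimum is 48.
One optimal route: Maris → Hadley → Milton → Fern → Upland → Thorn → Maris (or its reverse).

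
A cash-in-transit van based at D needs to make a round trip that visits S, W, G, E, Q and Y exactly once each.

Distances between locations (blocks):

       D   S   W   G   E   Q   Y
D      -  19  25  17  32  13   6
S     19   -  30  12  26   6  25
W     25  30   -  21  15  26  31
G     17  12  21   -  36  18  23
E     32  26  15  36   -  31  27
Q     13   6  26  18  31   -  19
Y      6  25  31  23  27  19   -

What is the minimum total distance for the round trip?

Minimum total distance: 100 blocks.

With 6 stops there are 6!/2 = 360 distinct round trips (a route and its reverse cost the same).
D - S - W - G - E - Q - Y - D: 19+30+21+36+31+19+6 = 162
D - S - W - G - E - Y - Q - D: 19+30+21+36+27+19+13 = 165
D - S - W - G - Q - E - Y - D: 19+30+21+18+31+27+6 = 152
D - S - W - G - Q - Y - E - D: 19+30+21+18+19+27+32 = 166
D - S - W - G - Y - E - Q - D: 19+30+21+23+27+31+13 = 164
D - S - W - G - Y - Q - E - D: 19+30+21+23+19+31+32 = 175
D - S - W - E - G - Q - Y - D: 19+30+15+36+18+19+6 = 143
D - S - W - E - G - Y - Q - D: 19+30+15+36+23+19+13 = 155
… (352 more)
D - Q - S - G - W - E - Y - D: 13+6+12+21+15+27+6 = 100  ← best
The minimum is 100.
One optimal route: D → Q → S → G → W → E → Y → D (or its reverse).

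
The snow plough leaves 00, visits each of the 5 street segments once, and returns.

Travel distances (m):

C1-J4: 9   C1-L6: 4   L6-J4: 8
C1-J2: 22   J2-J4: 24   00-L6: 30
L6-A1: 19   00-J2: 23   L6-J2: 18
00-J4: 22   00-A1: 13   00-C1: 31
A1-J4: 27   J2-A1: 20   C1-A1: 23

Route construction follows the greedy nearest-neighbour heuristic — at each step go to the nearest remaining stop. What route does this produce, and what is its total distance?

From 00: distances to unvisited — A1=13, J4=22, J2=23, L6=30, C1=31. Nearest is A1 (13).
From A1: distances to unvisited — L6=19, J2=20, C1=23, J4=27. Nearest is L6 (19).
From L6: distances to unvisited — C1=4, J4=8, J2=18. Nearest is C1 (4).
From C1: distances to unvisited — J4=9, J2=22. Nearest is J4 (9).
From J4: distances to unvisited — J2=24. Nearest is J2 (24).
Return J2→00: 23.
Total = 13 + 19 + 4 + 9 + 24 + 23 = 92.

Total distance 92 m via the nearest-neighbour route 00 → A1 → L6 → C1 → J4 → J2 → 00.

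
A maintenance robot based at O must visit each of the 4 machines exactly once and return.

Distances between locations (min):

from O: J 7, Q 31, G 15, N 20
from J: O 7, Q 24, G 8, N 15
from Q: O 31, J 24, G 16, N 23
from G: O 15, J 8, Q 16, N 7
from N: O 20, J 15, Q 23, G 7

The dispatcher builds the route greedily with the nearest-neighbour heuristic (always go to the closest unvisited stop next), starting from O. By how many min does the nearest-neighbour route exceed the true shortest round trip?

O: J=7, G=15, N=20, Q=31 ⇒ J
J: G=8, N=15, Q=24 ⇒ G
G: N=7, Q=16 ⇒ N
N: Q=23 ⇒ Q
NN route O → J → G → N → Q → O costs 76.
Optimal: O → J → Q → G → N → O costs 74 (by enumerating all 12 distinct tours).
Excess = 76 − 74 = 2.

2 min longer than the optimal tour.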